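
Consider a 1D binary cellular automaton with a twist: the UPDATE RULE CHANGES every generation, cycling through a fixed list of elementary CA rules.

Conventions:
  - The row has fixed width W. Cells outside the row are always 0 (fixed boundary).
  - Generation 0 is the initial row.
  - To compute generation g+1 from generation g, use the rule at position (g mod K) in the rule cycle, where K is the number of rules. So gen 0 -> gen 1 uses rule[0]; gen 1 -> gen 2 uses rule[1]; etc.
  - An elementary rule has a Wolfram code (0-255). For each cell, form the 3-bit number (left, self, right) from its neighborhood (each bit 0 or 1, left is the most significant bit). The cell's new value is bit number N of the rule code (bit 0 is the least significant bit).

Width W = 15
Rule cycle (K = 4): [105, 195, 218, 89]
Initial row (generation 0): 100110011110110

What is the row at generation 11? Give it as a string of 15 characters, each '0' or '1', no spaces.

Gen 0: 100110011110110
Gen 1 (rule 105): 000110010011110
Gen 2 (rule 195): 111010100101110
Gen 3 (rule 218): 111000011001111
Gen 4 (rule 89): 101111011101001
Gen 5 (rule 105): 011001110110000
Gen 6 (rule 195): 101010110010111
Gen 7 (rule 218): 000000111100111
Gen 8 (rule 89): 111110100110101
Gen 9 (rule 105): 100011000111010
Gen 10 (rule 195): 001101011011000
Gen 11 (rule 218): 011100011011100

Answer: 011100011011100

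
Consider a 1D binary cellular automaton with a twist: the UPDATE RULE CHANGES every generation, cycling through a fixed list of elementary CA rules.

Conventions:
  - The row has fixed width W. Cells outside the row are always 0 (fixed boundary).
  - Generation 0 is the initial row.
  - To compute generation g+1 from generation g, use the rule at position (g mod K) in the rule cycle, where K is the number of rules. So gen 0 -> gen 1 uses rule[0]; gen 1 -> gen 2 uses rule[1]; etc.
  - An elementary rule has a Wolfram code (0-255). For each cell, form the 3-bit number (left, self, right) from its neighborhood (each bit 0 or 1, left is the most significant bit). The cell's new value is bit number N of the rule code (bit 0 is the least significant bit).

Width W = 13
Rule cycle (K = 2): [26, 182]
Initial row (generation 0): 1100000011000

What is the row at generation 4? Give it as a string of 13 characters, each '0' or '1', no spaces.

Gen 0: 1100000011000
Gen 1 (rule 26): 1010000110100
Gen 2 (rule 182): 1111001001110
Gen 3 (rule 26): 1000110111001
Gen 4 (rule 182): 1101001010111

Answer: 1101001010111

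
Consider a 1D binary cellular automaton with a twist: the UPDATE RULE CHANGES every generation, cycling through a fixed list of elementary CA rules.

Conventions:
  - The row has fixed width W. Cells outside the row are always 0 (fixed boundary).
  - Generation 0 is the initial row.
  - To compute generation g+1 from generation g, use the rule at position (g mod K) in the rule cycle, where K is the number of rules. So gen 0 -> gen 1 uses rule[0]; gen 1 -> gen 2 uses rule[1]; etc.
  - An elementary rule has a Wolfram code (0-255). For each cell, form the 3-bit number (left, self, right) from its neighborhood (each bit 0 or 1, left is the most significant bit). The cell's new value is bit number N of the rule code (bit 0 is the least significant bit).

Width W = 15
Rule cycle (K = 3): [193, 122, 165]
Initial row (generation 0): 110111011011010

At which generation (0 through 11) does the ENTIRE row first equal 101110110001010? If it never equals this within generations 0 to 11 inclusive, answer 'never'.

Gen 0: 110111011011010
Gen 1 (rule 193): 010011001001000
Gen 2 (rule 122): 101111110110100
Gen 3 (rule 165): 110111101001101
Gen 4 (rule 193): 010011100000100
Gen 5 (rule 122): 101110110001010
Gen 6 (rule 165): 110101000101110
Gen 7 (rule 193): 010000010000110
Gen 8 (rule 122): 101000101001111
Gen 9 (rule 165): 111010111000110
Gen 10 (rule 193): 011000011010010
Gen 11 (rule 122): 111100111101101

Answer: 5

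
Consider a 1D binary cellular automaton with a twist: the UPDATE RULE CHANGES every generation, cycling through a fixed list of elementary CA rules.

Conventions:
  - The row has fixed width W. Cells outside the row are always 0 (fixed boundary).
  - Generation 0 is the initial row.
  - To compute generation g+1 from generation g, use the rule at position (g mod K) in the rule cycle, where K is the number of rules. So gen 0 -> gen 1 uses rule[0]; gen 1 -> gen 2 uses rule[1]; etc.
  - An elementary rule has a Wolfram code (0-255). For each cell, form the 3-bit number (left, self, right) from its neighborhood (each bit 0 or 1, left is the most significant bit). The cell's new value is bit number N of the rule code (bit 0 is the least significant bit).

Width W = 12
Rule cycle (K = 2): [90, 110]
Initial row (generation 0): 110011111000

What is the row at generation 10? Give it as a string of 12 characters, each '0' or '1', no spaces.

Gen 0: 110011111000
Gen 1 (rule 90): 111110001100
Gen 2 (rule 110): 100010011100
Gen 3 (rule 90): 010101110110
Gen 4 (rule 110): 111111011110
Gen 5 (rule 90): 100001010011
Gen 6 (rule 110): 100011110111
Gen 7 (rule 90): 010110010101
Gen 8 (rule 110): 111110111111
Gen 9 (rule 90): 100010100001
Gen 10 (rule 110): 100111100011

Answer: 100111100011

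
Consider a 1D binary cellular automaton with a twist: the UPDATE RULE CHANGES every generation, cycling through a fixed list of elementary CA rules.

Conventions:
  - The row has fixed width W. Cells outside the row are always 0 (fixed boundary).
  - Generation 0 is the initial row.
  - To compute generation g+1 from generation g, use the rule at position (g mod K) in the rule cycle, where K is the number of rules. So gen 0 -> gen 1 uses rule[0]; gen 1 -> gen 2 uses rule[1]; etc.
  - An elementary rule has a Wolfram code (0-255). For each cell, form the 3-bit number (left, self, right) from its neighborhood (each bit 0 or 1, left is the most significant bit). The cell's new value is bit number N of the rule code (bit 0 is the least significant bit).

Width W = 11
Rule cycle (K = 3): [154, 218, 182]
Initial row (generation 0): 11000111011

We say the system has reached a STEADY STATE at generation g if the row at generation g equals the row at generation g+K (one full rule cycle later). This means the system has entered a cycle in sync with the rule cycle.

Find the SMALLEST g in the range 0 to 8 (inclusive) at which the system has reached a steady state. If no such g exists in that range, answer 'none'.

Answer: 8

Derivation:
Gen 0: 11000111011
Gen 1 (rule 154): 10101110010
Gen 2 (rule 218): 00001111101
Gen 3 (rule 182): 00010111011
Gen 4 (rule 154): 00100110010
Gen 5 (rule 218): 01011111101
Gen 6 (rule 182): 11101111011
Gen 7 (rule 154): 11001110010
Gen 8 (rule 218): 11111111101
Gen 9 (rule 182): 01111111011
Gen 10 (rule 154): 11111110010
Gen 11 (rule 218): 11111111101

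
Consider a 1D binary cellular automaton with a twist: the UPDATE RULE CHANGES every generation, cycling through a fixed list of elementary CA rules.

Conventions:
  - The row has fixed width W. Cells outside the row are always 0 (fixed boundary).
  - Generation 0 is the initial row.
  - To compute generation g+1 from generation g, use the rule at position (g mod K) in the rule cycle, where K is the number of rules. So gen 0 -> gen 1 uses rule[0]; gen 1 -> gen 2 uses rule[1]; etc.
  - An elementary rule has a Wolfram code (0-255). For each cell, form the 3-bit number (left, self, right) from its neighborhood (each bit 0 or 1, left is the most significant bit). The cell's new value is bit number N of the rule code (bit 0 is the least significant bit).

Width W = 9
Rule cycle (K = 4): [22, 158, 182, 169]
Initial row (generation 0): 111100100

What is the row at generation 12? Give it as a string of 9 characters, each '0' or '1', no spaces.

Answer: 101011010

Derivation:
Gen 0: 111100100
Gen 1 (rule 22): 000011110
Gen 2 (rule 158): 000111101
Gen 3 (rule 182): 001011011
Gen 4 (rule 169): 100110110
Gen 5 (rule 22): 111000001
Gen 6 (rule 158): 110100011
Gen 7 (rule 182): 001110100
Gen 8 (rule 169): 101101001
Gen 9 (rule 22): 100001111
Gen 10 (rule 158): 110011110
Gen 11 (rule 182): 001101101
Gen 12 (rule 169): 101011010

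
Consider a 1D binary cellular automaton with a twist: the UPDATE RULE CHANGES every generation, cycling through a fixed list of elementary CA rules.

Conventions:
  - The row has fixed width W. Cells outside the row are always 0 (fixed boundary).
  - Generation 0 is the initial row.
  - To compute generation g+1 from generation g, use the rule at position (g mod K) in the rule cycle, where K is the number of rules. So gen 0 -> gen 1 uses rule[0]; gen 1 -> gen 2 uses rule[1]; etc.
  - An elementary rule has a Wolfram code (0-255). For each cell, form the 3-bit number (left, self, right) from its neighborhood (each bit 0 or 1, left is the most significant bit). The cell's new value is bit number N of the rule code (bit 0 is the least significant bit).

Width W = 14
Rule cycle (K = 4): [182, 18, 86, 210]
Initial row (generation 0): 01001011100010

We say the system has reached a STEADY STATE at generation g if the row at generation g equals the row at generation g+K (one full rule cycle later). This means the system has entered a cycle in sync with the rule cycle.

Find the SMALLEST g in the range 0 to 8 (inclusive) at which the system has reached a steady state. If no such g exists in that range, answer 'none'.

Answer: 2

Derivation:
Gen 0: 01001011100010
Gen 1 (rule 182): 11111101010111
Gen 2 (rule 18): 00000000000000
Gen 3 (rule 86): 00000000000000
Gen 4 (rule 210): 00000000000000
Gen 5 (rule 182): 00000000000000
Gen 6 (rule 18): 00000000000000
Gen 7 (rule 86): 00000000000000
Gen 8 (rule 210): 00000000000000
Gen 9 (rule 182): 00000000000000
Gen 10 (rule 18): 00000000000000
Gen 11 (rule 86): 00000000000000
Gen 12 (rule 210): 00000000000000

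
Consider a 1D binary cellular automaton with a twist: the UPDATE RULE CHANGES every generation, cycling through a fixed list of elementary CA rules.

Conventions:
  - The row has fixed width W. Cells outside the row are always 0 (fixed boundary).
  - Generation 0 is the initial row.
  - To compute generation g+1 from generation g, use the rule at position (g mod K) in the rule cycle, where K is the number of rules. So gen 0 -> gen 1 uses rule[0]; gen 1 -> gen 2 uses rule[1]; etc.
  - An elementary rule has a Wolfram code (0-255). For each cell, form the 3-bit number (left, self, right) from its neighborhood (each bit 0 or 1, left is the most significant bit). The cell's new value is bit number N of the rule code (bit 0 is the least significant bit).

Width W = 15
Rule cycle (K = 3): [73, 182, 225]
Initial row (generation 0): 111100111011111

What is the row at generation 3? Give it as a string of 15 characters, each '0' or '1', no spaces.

Answer: 011111111111101

Derivation:
Gen 0: 111100111011111
Gen 1 (rule 73): 100100101010001
Gen 2 (rule 182): 111111111111011
Gen 3 (rule 225): 011111111111101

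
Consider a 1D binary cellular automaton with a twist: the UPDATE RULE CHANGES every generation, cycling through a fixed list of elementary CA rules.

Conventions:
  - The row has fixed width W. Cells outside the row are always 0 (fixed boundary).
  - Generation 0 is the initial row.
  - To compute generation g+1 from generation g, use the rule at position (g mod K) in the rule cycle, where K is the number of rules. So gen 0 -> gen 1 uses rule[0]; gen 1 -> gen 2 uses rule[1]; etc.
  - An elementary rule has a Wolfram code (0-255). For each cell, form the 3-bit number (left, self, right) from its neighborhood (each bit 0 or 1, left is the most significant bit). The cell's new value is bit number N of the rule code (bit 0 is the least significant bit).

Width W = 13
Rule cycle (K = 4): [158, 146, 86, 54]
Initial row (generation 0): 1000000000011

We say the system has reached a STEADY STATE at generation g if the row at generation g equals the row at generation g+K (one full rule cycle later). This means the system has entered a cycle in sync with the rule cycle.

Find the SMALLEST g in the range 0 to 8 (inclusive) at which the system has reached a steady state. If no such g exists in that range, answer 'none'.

Answer: none

Derivation:
Gen 0: 1000000000011
Gen 1 (rule 158): 1100000000110
Gen 2 (rule 146): 0010000001001
Gen 3 (rule 86): 0111000011111
Gen 4 (rule 54): 1000100100000
Gen 5 (rule 158): 1101111110000
Gen 6 (rule 146): 0000111101000
Gen 7 (rule 86): 0001000101100
Gen 8 (rule 54): 0011101110010
Gen 9 (rule 158): 0111001101111
Gen 10 (rule 146): 1010110000110
Gen 11 (rule 86): 1010011001011
Gen 12 (rule 54): 1111100111100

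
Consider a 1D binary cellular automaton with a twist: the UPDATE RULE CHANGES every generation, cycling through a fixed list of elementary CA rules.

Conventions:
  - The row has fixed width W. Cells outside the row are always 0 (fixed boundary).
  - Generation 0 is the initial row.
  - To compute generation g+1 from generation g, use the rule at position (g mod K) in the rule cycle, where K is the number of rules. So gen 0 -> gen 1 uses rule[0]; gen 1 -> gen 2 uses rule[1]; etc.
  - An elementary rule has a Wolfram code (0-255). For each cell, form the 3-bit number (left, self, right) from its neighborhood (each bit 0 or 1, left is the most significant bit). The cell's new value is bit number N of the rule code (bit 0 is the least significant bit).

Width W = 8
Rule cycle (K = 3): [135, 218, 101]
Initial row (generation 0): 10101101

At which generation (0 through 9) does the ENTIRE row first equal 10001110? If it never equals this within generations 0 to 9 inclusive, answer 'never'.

Answer: never

Derivation:
Gen 0: 10101101
Gen 1 (rule 135): 10100001
Gen 2 (rule 218): 00010010
Gen 3 (rule 101): 11010010
Gen 4 (rule 135): 00010110
Gen 5 (rule 218): 00100111
Gen 6 (rule 101): 10100001
Gen 7 (rule 135): 10101111
Gen 8 (rule 218): 00001111
Gen 9 (rule 101): 11100001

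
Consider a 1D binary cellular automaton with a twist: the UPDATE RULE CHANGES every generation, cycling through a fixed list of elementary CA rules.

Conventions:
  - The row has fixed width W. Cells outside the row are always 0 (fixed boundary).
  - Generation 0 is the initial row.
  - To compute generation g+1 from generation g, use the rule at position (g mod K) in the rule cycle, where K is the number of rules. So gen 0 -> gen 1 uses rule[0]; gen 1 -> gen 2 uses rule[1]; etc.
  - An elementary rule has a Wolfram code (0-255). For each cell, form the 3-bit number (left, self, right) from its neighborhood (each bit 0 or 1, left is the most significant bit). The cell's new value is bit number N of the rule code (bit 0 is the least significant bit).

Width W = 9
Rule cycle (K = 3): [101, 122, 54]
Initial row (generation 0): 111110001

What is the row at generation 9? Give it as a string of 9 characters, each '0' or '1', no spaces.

Answer: 111111111

Derivation:
Gen 0: 111110001
Gen 1 (rule 101): 000010101
Gen 2 (rule 122): 000101010
Gen 3 (rule 54): 001111111
Gen 4 (rule 101): 100000001
Gen 5 (rule 122): 010000010
Gen 6 (rule 54): 111000111
Gen 7 (rule 101): 001010001
Gen 8 (rule 122): 010101010
Gen 9 (rule 54): 111111111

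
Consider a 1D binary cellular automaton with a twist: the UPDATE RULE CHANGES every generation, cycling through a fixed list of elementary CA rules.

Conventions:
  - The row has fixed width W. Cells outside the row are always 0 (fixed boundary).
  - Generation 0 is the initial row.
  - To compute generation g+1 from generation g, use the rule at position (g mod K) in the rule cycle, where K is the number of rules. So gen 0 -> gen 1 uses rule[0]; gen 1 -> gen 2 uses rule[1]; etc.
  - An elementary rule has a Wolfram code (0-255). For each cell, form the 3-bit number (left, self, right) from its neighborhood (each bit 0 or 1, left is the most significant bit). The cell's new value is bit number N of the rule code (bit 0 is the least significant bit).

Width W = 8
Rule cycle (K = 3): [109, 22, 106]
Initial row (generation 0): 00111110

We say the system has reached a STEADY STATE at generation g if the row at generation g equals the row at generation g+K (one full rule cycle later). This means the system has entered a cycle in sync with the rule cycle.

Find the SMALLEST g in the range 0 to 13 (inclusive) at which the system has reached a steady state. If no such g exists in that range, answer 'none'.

Gen 0: 00111110
Gen 1 (rule 109): 10100010
Gen 2 (rule 22): 10110111
Gen 3 (rule 106): 01111101
Gen 4 (rule 109): 01000111
Gen 5 (rule 22): 11101000
Gen 6 (rule 106): 10110000
Gen 7 (rule 109): 11110111
Gen 8 (rule 22): 00000000
Gen 9 (rule 106): 00000000
Gen 10 (rule 109): 11111111
Gen 11 (rule 22): 00000000
Gen 12 (rule 106): 00000000
Gen 13 (rule 109): 11111111
Gen 14 (rule 22): 00000000
Gen 15 (rule 106): 00000000
Gen 16 (rule 109): 11111111

Answer: 8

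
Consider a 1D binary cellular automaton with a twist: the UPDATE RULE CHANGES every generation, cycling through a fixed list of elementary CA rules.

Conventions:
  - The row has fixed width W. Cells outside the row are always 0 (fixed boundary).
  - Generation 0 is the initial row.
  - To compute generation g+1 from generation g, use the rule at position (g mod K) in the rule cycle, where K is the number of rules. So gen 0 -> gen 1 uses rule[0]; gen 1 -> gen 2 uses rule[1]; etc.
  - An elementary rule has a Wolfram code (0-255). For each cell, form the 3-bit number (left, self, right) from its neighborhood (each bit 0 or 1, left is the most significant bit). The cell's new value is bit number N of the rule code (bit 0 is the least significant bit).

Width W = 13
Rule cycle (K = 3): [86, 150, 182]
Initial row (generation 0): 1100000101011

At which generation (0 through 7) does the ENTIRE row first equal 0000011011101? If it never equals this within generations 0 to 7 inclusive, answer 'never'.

Answer: never

Derivation:
Gen 0: 1100000101011
Gen 1 (rule 86): 0110001101001
Gen 2 (rule 150): 1001010001111
Gen 3 (rule 182): 1111111010110
Gen 4 (rule 86): 0000001010011
Gen 5 (rule 150): 0000011011100
Gen 6 (rule 182): 0000100101010
Gen 7 (rule 86): 0001111101011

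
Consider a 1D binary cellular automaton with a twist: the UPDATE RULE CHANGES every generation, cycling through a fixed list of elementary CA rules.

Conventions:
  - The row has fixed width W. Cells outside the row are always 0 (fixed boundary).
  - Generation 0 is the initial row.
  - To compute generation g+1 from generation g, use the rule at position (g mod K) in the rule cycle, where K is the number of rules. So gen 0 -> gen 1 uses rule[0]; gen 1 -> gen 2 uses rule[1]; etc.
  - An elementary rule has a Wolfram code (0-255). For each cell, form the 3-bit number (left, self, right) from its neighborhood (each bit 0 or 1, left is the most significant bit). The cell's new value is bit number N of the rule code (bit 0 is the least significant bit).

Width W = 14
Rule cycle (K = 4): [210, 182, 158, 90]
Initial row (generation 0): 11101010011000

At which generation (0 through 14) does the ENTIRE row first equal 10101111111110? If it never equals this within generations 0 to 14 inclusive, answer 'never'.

Gen 0: 11101010011000
Gen 1 (rule 210): 01100001101100
Gen 2 (rule 182): 10010010010010
Gen 3 (rule 158): 11111111111111
Gen 4 (rule 90): 10000000000001
Gen 5 (rule 210): 01000000000010
Gen 6 (rule 182): 11100000000111
Gen 7 (rule 158): 11010000001110
Gen 8 (rule 90): 11001000011011
Gen 9 (rule 210): 01110100101001
Gen 10 (rule 182): 10101111111111
Gen 11 (rule 158): 10101111111110
Gen 12 (rule 90): 00001000000011
Gen 13 (rule 210): 00010100000101
Gen 14 (rule 182): 00111110001111

Answer: 11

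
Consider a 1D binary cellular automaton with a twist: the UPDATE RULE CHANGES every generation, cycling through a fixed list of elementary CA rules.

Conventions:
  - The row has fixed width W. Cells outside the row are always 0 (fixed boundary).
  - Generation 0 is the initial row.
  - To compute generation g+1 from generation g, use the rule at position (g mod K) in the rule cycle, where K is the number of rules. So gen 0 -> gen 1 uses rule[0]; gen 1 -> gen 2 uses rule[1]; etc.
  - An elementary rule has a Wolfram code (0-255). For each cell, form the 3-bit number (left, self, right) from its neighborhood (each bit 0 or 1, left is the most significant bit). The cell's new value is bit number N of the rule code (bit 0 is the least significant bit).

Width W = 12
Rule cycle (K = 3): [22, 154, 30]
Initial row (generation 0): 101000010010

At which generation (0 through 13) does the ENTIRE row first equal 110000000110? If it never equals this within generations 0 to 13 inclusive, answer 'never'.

Answer: never

Derivation:
Gen 0: 101000010010
Gen 1 (rule 22): 101100111111
Gen 2 (rule 154): 001011111110
Gen 3 (rule 30): 011010000001
Gen 4 (rule 22): 100011000011
Gen 5 (rule 154): 010110100110
Gen 6 (rule 30): 110100111101
Gen 7 (rule 22): 000111000001
Gen 8 (rule 154): 001110100010
Gen 9 (rule 30): 011000110111
Gen 10 (rule 22): 100101000000
Gen 11 (rule 154): 011000100000
Gen 12 (rule 30): 110101110000
Gen 13 (rule 22): 000100001000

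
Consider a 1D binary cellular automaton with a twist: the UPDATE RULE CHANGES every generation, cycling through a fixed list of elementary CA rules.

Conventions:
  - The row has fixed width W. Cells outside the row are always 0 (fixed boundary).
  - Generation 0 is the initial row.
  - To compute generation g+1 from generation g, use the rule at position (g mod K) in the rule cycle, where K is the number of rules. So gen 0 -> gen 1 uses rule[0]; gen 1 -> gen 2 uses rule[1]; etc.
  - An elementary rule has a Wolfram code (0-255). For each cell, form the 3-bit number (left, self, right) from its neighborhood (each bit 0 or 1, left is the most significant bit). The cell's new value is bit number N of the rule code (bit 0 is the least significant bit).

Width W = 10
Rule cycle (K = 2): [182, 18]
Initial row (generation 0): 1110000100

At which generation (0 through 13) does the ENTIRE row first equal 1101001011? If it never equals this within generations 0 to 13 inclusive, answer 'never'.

Gen 0: 1110000100
Gen 1 (rule 182): 0101001110
Gen 2 (rule 18): 1000110001
Gen 3 (rule 182): 1101001011
Gen 4 (rule 18): 0000110000
Gen 5 (rule 182): 0001001000
Gen 6 (rule 18): 0010110100
Gen 7 (rule 182): 0111001110
Gen 8 (rule 18): 1000110001
Gen 9 (rule 182): 1101001011
Gen 10 (rule 18): 0000110000
Gen 11 (rule 182): 0001001000
Gen 12 (rule 18): 0010110100
Gen 13 (rule 182): 0111001110

Answer: 3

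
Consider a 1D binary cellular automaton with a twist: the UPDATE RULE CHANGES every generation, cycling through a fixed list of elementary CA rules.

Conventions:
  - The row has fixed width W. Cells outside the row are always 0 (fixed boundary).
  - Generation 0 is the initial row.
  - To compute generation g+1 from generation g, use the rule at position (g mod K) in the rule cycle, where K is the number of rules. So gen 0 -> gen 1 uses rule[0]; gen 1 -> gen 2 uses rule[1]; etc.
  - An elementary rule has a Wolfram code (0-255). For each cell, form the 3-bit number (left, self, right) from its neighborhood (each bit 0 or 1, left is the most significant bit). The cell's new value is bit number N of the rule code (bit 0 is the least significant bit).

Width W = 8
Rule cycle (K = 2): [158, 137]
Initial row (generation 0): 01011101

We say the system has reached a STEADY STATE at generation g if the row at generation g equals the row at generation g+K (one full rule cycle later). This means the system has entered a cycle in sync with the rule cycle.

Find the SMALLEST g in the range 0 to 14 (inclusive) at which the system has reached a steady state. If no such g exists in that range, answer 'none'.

Gen 0: 01011101
Gen 1 (rule 158): 11011001
Gen 2 (rule 137): 10010000
Gen 3 (rule 158): 11111000
Gen 4 (rule 137): 11110011
Gen 5 (rule 158): 11101110
Gen 6 (rule 137): 11001100
Gen 7 (rule 158): 10111010
Gen 8 (rule 137): 00110000
Gen 9 (rule 158): 01101000
Gen 10 (rule 137): 01000011
Gen 11 (rule 158): 11100110
Gen 12 (rule 137): 11000100
Gen 13 (rule 158): 10101110
Gen 14 (rule 137): 00001100
Gen 15 (rule 158): 00011010
Gen 16 (rule 137): 11010000

Answer: none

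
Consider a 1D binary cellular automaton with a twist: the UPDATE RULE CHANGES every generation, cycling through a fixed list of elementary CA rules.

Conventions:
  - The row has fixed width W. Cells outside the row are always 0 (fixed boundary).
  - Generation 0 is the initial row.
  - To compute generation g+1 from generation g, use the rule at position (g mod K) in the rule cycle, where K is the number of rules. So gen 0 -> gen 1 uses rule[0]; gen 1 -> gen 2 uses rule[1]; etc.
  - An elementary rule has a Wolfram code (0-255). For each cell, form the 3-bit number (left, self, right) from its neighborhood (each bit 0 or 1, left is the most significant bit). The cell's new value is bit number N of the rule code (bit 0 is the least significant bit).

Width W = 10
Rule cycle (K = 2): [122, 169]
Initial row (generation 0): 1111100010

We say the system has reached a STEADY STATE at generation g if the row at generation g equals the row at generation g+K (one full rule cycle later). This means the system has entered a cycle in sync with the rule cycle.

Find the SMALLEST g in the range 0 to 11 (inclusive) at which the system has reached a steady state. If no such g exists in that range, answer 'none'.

Answer: 2

Derivation:
Gen 0: 1111100010
Gen 1 (rule 122): 1000110101
Gen 2 (rule 169): 0010101010
Gen 3 (rule 122): 0101010101
Gen 4 (rule 169): 0010101010
Gen 5 (rule 122): 0101010101
Gen 6 (rule 169): 0010101010
Gen 7 (rule 122): 0101010101
Gen 8 (rule 169): 0010101010
Gen 9 (rule 122): 0101010101
Gen 10 (rule 169): 0010101010
Gen 11 (rule 122): 0101010101
Gen 12 (rule 169): 0010101010
Gen 13 (rule 122): 0101010101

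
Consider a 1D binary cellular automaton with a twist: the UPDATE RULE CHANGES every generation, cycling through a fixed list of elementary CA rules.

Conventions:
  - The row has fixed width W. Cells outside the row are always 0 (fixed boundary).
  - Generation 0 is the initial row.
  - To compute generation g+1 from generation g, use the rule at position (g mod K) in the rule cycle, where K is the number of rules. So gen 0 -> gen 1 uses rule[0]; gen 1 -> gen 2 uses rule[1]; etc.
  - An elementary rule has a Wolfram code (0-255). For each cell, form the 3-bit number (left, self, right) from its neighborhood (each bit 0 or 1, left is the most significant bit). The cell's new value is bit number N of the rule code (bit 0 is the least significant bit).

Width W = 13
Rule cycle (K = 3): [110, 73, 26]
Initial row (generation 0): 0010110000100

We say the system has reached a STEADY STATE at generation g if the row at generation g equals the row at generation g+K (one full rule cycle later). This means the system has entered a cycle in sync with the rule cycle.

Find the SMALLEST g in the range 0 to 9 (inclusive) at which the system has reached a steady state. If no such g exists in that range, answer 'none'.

Gen 0: 0010110000100
Gen 1 (rule 110): 0111110001100
Gen 2 (rule 73): 0100010101101
Gen 3 (rule 26): 1010100001000
Gen 4 (rule 110): 1111100011000
Gen 5 (rule 73): 1000101011011
Gen 6 (rule 26): 0101000010010
Gen 7 (rule 110): 1111000110110
Gen 8 (rule 73): 1001010110110
Gen 9 (rule 26): 0110000100101
Gen 10 (rule 110): 1110001101111
Gen 11 (rule 73): 1010101101001
Gen 12 (rule 26): 0000001000110

Answer: none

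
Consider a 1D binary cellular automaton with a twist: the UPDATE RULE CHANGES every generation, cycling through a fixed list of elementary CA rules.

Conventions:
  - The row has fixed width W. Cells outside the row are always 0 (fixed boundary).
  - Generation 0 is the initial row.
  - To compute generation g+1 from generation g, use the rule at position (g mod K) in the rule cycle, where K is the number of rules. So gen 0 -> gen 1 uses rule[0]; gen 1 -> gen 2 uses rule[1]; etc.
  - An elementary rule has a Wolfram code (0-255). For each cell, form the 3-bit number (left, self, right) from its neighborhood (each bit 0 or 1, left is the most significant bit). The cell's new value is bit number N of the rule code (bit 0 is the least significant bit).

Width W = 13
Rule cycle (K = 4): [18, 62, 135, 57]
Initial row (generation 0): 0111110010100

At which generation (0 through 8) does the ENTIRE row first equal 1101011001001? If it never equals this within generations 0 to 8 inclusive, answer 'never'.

Gen 0: 0111110010100
Gen 1 (rule 18): 1000001100010
Gen 2 (rule 62): 1100011010111
Gen 3 (rule 135): 0001100010010
Gen 4 (rule 57): 1101011001001
Gen 5 (rule 18): 0000000110110
Gen 6 (rule 62): 0000001101101
Gen 7 (rule 135): 1111110000001
Gen 8 (rule 57): 1000001111100

Answer: 4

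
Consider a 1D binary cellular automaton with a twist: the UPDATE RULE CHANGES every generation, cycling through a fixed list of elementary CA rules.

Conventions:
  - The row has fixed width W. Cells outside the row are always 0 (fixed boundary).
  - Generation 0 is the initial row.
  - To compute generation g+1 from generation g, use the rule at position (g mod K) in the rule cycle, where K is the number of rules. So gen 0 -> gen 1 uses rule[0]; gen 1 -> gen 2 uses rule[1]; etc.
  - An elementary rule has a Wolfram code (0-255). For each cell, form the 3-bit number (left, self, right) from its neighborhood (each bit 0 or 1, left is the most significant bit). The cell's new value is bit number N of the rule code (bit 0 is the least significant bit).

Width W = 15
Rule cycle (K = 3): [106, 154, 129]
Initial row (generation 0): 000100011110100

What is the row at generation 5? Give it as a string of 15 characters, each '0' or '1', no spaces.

Gen 0: 000100011110100
Gen 1 (rule 106): 001000110011000
Gen 2 (rule 154): 010101101110100
Gen 3 (rule 129): 000000000100001
Gen 4 (rule 106): 000000001000010
Gen 5 (rule 154): 000000010100101

Answer: 000000010100101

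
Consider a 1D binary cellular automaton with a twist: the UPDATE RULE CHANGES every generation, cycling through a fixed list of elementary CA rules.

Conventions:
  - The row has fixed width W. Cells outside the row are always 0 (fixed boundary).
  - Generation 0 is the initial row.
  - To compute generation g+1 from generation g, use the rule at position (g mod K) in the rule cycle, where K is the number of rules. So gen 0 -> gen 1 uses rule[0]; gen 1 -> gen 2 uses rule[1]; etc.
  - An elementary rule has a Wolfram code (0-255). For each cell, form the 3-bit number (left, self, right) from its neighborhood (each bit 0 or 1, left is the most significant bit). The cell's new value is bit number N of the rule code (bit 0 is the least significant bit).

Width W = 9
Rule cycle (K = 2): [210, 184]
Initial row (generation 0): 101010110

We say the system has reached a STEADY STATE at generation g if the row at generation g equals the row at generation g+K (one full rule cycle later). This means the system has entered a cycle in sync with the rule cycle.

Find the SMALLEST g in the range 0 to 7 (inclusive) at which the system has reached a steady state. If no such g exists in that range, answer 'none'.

Answer: 2

Derivation:
Gen 0: 101010110
Gen 1 (rule 210): 000000011
Gen 2 (rule 184): 000000010
Gen 3 (rule 210): 000000101
Gen 4 (rule 184): 000000010
Gen 5 (rule 210): 000000101
Gen 6 (rule 184): 000000010
Gen 7 (rule 210): 000000101
Gen 8 (rule 184): 000000010
Gen 9 (rule 210): 000000101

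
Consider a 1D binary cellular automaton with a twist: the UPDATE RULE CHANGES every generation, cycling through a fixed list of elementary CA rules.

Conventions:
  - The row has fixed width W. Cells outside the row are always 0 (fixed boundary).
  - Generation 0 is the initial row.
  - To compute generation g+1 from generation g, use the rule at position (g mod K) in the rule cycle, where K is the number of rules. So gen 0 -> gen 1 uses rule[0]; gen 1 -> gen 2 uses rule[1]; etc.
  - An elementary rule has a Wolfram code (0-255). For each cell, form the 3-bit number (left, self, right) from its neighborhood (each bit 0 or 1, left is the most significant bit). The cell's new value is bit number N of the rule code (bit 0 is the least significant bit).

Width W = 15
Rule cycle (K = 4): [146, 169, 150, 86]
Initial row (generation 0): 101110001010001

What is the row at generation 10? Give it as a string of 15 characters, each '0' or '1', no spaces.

Gen 0: 101110001010001
Gen 1 (rule 146): 000101010001010
Gen 2 (rule 169): 110010100100100
Gen 3 (rule 150): 001110111111110
Gen 4 (rule 86): 010010000000011
Gen 5 (rule 146): 101101000000100
Gen 6 (rule 169): 011010011110001
Gen 7 (rule 150): 100011101101011
Gen 8 (rule 86): 110100100101001
Gen 9 (rule 146): 000011011000110
Gen 10 (rule 169): 111010110010100

Answer: 111010110010100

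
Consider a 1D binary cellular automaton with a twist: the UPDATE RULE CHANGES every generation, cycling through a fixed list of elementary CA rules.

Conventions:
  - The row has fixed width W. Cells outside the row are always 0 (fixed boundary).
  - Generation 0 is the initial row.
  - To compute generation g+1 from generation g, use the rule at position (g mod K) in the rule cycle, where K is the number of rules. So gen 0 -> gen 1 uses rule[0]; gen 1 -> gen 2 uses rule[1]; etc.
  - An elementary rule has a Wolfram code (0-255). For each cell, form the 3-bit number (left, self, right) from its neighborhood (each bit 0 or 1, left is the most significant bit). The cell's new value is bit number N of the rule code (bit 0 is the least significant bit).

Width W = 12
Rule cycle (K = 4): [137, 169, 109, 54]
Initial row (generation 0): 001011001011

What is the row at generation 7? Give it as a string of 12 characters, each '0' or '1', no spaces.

Gen 0: 001011001011
Gen 1 (rule 137): 100010000010
Gen 2 (rule 169): 001000111000
Gen 3 (rule 109): 101010101011
Gen 4 (rule 54): 111111111100
Gen 5 (rule 137): 111111111001
Gen 6 (rule 169): 111111110000
Gen 7 (rule 109): 100000010111

Answer: 100000010111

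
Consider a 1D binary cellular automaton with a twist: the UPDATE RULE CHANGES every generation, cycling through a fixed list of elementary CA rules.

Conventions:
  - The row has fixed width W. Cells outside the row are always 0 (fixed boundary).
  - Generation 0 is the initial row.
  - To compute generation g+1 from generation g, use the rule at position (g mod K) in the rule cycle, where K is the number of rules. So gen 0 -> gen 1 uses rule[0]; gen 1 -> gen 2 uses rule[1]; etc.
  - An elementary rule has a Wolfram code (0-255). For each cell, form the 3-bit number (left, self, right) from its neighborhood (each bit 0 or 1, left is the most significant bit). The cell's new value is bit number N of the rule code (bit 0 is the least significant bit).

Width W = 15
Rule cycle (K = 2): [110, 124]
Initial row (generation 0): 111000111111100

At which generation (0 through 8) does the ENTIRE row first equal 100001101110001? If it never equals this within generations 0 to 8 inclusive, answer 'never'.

Gen 0: 111000111111100
Gen 1 (rule 110): 101001100000100
Gen 2 (rule 124): 111101110000110
Gen 3 (rule 110): 100111010001110
Gen 4 (rule 124): 110101111001011
Gen 5 (rule 110): 111111001011111
Gen 6 (rule 124): 100001101110001
Gen 7 (rule 110): 100011111010011
Gen 8 (rule 124): 110010001111011

Answer: 6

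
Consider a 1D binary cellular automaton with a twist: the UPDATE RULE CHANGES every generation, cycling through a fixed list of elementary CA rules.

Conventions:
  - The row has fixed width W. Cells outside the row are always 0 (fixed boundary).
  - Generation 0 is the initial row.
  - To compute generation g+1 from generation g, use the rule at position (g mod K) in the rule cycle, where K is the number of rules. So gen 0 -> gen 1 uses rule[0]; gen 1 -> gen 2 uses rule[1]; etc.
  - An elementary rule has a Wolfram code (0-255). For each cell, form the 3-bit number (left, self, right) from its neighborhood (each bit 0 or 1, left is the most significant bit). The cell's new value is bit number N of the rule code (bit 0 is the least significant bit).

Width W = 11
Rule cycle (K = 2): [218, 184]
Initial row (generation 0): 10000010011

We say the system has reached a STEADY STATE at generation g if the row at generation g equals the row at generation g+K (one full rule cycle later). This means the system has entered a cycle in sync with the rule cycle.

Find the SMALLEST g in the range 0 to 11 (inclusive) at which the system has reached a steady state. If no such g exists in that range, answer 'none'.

Gen 0: 10000010011
Gen 1 (rule 218): 01000101111
Gen 2 (rule 184): 00100011110
Gen 3 (rule 218): 01010111111
Gen 4 (rule 184): 00101111110
Gen 5 (rule 218): 01001111111
Gen 6 (rule 184): 00101111110
Gen 7 (rule 218): 01001111111
Gen 8 (rule 184): 00101111110
Gen 9 (rule 218): 01001111111
Gen 10 (rule 184): 00101111110
Gen 11 (rule 218): 01001111111
Gen 12 (rule 184): 00101111110
Gen 13 (rule 218): 01001111111

Answer: 4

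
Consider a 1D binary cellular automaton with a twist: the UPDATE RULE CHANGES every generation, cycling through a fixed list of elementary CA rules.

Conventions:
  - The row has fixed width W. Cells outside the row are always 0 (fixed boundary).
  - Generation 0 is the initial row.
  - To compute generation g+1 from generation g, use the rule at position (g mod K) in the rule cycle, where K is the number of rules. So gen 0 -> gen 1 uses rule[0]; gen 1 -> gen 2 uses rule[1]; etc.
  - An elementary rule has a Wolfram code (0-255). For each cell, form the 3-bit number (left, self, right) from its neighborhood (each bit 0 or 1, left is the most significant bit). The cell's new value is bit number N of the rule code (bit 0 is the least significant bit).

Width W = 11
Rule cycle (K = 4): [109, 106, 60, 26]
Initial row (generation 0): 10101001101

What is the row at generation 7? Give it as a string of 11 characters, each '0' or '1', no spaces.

Answer: 11101101001

Derivation:
Gen 0: 10101001101
Gen 1 (rule 109): 11111001111
Gen 2 (rule 106): 10001011001
Gen 3 (rule 60): 11001110101
Gen 4 (rule 26): 10111000000
Gen 5 (rule 109): 11101011111
Gen 6 (rule 106): 10110110001
Gen 7 (rule 60): 11101101001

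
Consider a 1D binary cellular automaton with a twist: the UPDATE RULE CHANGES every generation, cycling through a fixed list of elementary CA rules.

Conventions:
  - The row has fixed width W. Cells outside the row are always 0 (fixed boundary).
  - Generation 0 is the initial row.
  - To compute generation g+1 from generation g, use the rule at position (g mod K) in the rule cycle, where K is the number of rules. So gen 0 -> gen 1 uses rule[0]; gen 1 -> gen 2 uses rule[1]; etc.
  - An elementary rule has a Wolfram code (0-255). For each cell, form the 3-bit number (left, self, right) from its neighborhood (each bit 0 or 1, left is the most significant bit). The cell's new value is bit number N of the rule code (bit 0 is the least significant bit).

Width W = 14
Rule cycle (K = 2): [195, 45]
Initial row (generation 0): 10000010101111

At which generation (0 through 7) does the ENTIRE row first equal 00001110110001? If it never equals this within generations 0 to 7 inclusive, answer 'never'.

Gen 0: 10000010101111
Gen 1 (rule 195): 00111100000111
Gen 2 (rule 45): 10100001110100
Gen 3 (rule 195): 00001110110001
Gen 4 (rule 45): 11101001100101
Gen 5 (rule 195): 01100010101000
Gen 6 (rule 45): 01001011111011
Gen 7 (rule 195): 10010001111001

Answer: 3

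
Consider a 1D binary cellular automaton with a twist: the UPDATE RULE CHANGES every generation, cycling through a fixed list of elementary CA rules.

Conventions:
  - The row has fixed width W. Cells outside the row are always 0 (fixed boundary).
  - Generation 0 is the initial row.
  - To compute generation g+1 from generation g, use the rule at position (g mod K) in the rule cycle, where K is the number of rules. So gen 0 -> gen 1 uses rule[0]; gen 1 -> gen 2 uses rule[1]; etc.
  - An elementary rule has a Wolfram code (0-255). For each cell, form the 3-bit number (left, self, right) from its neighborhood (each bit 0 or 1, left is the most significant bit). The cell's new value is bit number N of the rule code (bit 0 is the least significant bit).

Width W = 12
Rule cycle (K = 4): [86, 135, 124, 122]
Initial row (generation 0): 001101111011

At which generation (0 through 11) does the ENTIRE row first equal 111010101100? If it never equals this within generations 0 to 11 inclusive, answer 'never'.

Answer: never

Derivation:
Gen 0: 001101111011
Gen 1 (rule 86): 010100001001
Gen 2 (rule 135): 110101111011
Gen 3 (rule 124): 111111001111
Gen 4 (rule 122): 100001111001
Gen 5 (rule 86): 110010001111
Gen 6 (rule 135): 000110110110
Gen 7 (rule 124): 000111111111
Gen 8 (rule 122): 001100000001
Gen 9 (rule 86): 010110000011
Gen 10 (rule 135): 110000111100
Gen 11 (rule 124): 111000100110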